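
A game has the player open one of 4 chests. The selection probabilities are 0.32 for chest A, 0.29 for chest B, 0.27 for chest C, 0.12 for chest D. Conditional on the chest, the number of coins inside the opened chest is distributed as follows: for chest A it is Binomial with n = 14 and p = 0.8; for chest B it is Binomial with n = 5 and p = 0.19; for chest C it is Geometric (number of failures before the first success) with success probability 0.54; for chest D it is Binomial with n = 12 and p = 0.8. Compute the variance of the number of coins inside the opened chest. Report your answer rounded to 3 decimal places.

Per component, A: μ=11.2, E[X²]=127.68; B: μ=0.95, E[X²]=1.672; C: μ=0.851852, E[X²]=2.30316; D: μ=9.6, E[X²]=94.08.
E[X] = 0.32·11.2 + 0.29·0.95 + 0.27·0.851852 + 0.12·9.6 = 5.2415.
E[X²] = 0.32·127.68 + 0.29·1.672 + 0.27·2.30316 + 0.12·94.08 = 53.2539.
Var(X) = E[X²] − (E[X])² = 53.2539 − 27.4733 = 25.7806.

25.781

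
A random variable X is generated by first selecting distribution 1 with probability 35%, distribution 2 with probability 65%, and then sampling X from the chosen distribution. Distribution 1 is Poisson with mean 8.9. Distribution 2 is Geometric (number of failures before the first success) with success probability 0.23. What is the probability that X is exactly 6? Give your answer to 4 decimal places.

0.0641

Conditional on each component, P(X = 6): 1: 0.0941427; 2: 0.0479371.
By total probability, P(X = 6) = 0.35·0.0941427 + 0.65·0.0479371 = 0.0641091.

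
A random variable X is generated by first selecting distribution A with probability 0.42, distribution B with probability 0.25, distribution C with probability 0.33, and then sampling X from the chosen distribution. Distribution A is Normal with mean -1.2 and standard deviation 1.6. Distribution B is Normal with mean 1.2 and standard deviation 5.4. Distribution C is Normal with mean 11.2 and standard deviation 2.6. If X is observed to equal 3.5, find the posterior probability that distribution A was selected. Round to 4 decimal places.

Likelihoods f(3.5 | ·): A: 0.00333462; B: 0.0674719; C: 0.00191162.
Posterior ∝ prior × likelihood. Numerator for A: 0.42·0.00333462 = 0.00140054.
Normalizing constant: 0.42·0.00333462 + 0.25·0.0674719 + 0.33·0.00191162 = 0.0188994.
P(A | observation) = 0.00140054 / 0.0188994 = 0.0741053.

0.0741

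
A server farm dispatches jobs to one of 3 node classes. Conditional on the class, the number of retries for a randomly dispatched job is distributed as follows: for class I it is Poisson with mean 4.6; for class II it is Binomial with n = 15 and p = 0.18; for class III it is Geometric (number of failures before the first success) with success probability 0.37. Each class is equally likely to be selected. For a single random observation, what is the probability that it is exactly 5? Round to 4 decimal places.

0.0957

Conditional on each class, P(X = 5): I: 0.172526; II: 0.0779931; III: 0.0367202.
By total probability, P(X = 5) = 0.333333·0.172526 + 0.333333·0.0779931 + 0.333333·0.0367202 = 0.0957463.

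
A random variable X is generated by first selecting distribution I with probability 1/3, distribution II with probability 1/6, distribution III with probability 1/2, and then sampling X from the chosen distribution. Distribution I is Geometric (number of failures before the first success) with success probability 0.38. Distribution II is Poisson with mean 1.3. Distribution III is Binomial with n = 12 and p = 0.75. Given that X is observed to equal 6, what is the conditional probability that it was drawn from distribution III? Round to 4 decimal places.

0.7280

Likelihoods P(X=6 | ·): I: 0.0215841; II: 0.00182703; III: 0.0401495.
Posterior ∝ prior × likelihood. Numerator for III: 0.5·0.0401495 = 0.0200747.
Normalizing constant: 0.333333·0.0215841 + 0.166667·0.00182703 + 0.5·0.0401495 = 0.0275739.
P(III | observation) = 0.0200747 / 0.0275739 = 0.728033.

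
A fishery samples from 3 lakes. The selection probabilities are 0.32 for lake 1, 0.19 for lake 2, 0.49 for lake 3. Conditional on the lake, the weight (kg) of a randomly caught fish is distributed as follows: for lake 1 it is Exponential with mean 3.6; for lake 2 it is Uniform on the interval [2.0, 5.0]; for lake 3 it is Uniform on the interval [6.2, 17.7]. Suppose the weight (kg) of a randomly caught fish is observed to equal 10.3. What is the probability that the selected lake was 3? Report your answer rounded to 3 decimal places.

Likelihoods f(10.3 | ·): 1: 0.0158903; 2: 0; 3: 0.0869565.
Posterior ∝ prior × likelihood. Numerator for 3: 0.49·0.0869565 = 0.0426087.
Normalizing constant: 0.32·0.0158903 + 0.19·0 + 0.49·0.0869565 = 0.0476936.
P(3 | observation) = 0.0426087 / 0.0476936 = 0.893384.

0.893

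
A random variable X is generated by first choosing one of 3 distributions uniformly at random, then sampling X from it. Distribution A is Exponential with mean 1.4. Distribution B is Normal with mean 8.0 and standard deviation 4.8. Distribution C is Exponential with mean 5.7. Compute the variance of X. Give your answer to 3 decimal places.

26.646

Per component, A: μ=1.4, E[X²]=3.92; B: μ=8, E[X²]=87.04; C: μ=5.7, E[X²]=64.98.
E[X] = 0.333333·1.4 + 0.333333·8 + 0.333333·5.7 = 5.03333.
E[X²] = 0.333333·3.92 + 0.333333·87.04 + 0.333333·64.98 = 51.98.
Var(X) = E[X²] − (E[X])² = 51.98 − 25.3344 = 26.6456.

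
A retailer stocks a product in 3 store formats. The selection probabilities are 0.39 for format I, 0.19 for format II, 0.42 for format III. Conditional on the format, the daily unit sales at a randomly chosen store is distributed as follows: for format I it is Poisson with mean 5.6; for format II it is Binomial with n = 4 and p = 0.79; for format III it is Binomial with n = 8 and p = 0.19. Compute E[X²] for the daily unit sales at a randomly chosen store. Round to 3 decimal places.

17.925

For each component E[X²] = Var + (mean)², giving I: 36.96; II: 10.6492; III: 3.5416.
Overall E[X²] = 0.39·36.96 + 0.19·10.6492 + 0.42·3.5416 = 17.9252.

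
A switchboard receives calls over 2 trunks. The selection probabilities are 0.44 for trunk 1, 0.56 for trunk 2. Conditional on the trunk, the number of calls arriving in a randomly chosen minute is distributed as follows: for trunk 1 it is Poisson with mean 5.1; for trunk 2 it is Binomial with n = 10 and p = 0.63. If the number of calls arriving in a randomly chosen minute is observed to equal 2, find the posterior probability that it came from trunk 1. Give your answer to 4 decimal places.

Likelihoods P(X=2 | ·): 1: 0.0792882; 2: 0.00627346.
Posterior ∝ prior × likelihood. Numerator for 1: 0.44·0.0792882 = 0.0348868.
Normalizing constant: 0.44·0.0792882 + 0.56·0.00627346 = 0.0383999.
P(1 | observation) = 0.0348868 / 0.0383999 = 0.908512.

0.9085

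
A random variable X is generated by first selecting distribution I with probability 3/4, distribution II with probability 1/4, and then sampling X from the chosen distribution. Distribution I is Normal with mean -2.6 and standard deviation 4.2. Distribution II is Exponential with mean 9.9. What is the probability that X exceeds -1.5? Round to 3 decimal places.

0.548

Conditional on each component, P(X > -1.5): I: 0.396697; II: 1.
By total probability, P(X > -1.5) = 0.75·0.396697 + 0.25·1 = 0.547523.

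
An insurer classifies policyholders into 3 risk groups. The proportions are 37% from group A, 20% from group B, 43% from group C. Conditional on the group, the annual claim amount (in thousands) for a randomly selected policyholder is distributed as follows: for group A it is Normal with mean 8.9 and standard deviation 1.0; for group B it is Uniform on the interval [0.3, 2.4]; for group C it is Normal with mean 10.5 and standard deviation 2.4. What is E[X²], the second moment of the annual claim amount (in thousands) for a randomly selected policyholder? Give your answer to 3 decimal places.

For each component E[X²] = Var + (mean)², giving A: 80.21; B: 2.19; C: 116.01.
Overall E[X²] = 0.37·80.21 + 0.2·2.19 + 0.43·116.01 = 80.

80.000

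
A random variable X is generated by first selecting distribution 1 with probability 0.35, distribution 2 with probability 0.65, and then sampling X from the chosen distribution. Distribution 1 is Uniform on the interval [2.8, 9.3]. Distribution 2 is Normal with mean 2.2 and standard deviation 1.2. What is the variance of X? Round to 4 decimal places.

Per component, 1: μ=6.05, E[X²]=40.1233; 2: μ=2.2, E[X²]=6.28.
E[X] = 0.35·6.05 + 0.65·2.2 = 3.5475.
E[X²] = 0.35·40.1233 + 0.65·6.28 = 18.1252.
Var(X) = E[X²] − (E[X])² = 18.1252 − 12.5848 = 5.54041.

5.5404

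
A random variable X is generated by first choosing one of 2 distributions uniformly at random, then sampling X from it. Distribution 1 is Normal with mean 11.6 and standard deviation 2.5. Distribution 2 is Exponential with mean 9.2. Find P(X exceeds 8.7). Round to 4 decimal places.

0.6327

Conditional on each component, P(X > 8.7): 1: 0.876976; 2: 0.388426.
By total probability, P(X > 8.7) = 0.5·0.876976 + 0.5·0.388426 = 0.632701.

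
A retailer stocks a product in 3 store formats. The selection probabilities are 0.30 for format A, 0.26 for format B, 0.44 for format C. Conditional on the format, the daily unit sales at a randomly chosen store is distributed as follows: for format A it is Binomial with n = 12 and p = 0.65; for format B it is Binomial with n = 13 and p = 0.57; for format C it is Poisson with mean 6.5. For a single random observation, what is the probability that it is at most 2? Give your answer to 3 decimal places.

Conditional on each format, P(X ≤ 2): A: 0.000847908; B: 0.00266832; C: 0.0430359.
By total probability, P(X ≤ 2) = 0.3·0.000847908 + 0.26·0.00266832 + 0.44·0.0430359 = 0.019884.

0.020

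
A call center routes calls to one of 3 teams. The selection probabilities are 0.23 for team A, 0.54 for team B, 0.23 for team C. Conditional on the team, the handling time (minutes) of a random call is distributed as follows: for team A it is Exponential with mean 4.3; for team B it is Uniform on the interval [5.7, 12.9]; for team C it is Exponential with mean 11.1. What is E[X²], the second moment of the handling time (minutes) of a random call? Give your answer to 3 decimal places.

114.219

For each component E[X²] = Var + (mean)², giving A: 36.98; B: 90.81; C: 246.42.
Overall E[X²] = 0.23·36.98 + 0.54·90.81 + 0.23·246.42 = 114.219.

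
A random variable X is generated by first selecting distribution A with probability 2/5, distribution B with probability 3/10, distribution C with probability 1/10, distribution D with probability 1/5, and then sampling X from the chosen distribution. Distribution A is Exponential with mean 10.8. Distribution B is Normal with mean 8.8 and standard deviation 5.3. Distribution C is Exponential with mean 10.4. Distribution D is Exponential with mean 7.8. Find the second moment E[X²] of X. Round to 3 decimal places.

For each component E[X²] = Var + (mean)², giving A: 233.28; B: 105.53; C: 216.32; D: 121.68.
Overall E[X²] = 0.4·233.28 + 0.3·105.53 + 0.1·216.32 + 0.2·121.68 = 170.939.

170.939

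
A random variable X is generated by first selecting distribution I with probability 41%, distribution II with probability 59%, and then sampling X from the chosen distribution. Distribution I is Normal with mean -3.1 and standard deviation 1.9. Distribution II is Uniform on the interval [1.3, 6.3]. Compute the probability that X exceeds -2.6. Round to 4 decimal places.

Conditional on each component, P(X > -2.6): I: 0.396214; II: 1.
By total probability, P(X > -2.6) = 0.41·0.396214 + 0.59·1 = 0.752448.

0.7524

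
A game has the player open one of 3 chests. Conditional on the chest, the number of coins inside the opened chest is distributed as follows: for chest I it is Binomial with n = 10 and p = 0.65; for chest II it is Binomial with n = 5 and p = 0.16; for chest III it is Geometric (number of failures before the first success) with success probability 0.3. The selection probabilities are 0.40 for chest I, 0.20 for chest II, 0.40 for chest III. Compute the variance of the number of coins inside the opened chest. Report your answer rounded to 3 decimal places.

9.721

Per component, I: μ=6.5, E[X²]=44.525; II: μ=0.8, E[X²]=1.312; III: μ=2.33333, E[X²]=13.2222.
E[X] = 0.4·6.5 + 0.2·0.8 + 0.4·2.33333 = 3.69333.
E[X²] = 0.4·44.525 + 0.2·1.312 + 0.4·13.2222 = 23.3613.
Var(X) = E[X²] − (E[X])² = 23.3613 − 13.6407 = 9.72058.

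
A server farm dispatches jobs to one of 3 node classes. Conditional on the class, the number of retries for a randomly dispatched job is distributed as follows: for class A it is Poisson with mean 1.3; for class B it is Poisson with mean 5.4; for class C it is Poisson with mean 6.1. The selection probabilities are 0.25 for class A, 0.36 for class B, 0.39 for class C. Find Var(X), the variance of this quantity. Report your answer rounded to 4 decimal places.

Per component, A: μ=1.3, E[X²]=2.99; B: μ=5.4, E[X²]=34.56; C: μ=6.1, E[X²]=43.31.
E[X] = 0.25·1.3 + 0.36·5.4 + 0.39·6.1 = 4.648.
E[X²] = 0.25·2.99 + 0.36·34.56 + 0.39·43.31 = 30.08.
Var(X) = E[X²] − (E[X])² = 30.08 − 21.6039 = 8.4761.

8.4761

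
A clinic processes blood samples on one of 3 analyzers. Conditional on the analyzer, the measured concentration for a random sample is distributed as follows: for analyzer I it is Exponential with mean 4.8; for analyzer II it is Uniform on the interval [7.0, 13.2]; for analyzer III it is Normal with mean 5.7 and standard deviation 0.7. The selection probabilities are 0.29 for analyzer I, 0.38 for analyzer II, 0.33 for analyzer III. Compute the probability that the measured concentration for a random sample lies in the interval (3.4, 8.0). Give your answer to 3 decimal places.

0.479

Conditional on each analyzer, P(3.4 < X < 8.0): I: 0.303589; II: 0.16129; III: 0.998983.
By total probability, P(3.4 < X < 8.0) = 0.29·0.303589 + 0.38·0.16129 + 0.33·0.998983 = 0.478995.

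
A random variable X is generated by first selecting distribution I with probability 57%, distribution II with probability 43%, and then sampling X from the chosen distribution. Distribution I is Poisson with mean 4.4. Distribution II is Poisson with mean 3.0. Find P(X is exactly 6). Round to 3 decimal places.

Conditional on each component, P(X = 6): I: 0.123734; II: 0.0504094.
By total probability, P(X = 6) = 0.57·0.123734 + 0.43·0.0504094 = 0.0922042.

0.092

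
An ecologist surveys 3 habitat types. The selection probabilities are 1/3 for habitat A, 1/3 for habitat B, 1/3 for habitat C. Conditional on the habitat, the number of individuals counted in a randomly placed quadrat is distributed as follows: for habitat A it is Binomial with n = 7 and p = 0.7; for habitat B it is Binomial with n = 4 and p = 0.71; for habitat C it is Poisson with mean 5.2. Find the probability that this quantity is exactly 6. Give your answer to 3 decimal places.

0.133

Conditional on each habitat, P(X = 6): A: 0.247063; B: 0; C: 0.15148.
By total probability, P(X = 6) = 0.333333·0.247063 + 0.333333·0 + 0.333333·0.15148 = 0.132848.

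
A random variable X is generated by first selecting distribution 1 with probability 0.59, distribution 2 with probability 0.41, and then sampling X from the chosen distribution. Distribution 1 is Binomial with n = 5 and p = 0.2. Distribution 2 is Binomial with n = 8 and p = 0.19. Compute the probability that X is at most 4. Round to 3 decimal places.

Conditional on each component, P(X ≤ 4): 1: 0.99968; 2: 0.991707.
By total probability, P(X ≤ 4) = 0.59·0.99968 + 0.41·0.991707 = 0.996411.

0.996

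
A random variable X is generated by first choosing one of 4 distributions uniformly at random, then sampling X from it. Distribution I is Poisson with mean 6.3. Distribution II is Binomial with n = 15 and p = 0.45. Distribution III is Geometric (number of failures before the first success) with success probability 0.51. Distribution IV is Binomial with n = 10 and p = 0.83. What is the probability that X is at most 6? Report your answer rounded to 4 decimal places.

0.5194

Conditional on each component, P(X ≤ 6): I: 0.558233; II: 0.45216; III: 0.993218; IV: 0.0741472.
By total probability, P(X ≤ 6) = 0.25·0.558233 + 0.25·0.45216 + 0.25·0.993218 + 0.25·0.0741472 = 0.51944.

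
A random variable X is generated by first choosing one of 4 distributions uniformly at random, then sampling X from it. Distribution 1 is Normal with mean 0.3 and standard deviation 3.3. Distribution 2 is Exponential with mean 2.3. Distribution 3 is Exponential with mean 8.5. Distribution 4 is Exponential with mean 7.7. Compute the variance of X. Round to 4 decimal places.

Per component, 1: μ=0.3, E[X²]=10.98; 2: μ=2.3, E[X²]=10.58; 3: μ=8.5, E[X²]=144.5; 4: μ=7.7, E[X²]=118.58.
E[X] = 0.25·0.3 + 0.25·2.3 + 0.25·8.5 + 0.25·7.7 = 4.7.
E[X²] = 0.25·10.98 + 0.25·10.58 + 0.25·144.5 + 0.25·118.58 = 71.16.
Var(X) = E[X²] − (E[X])² = 71.16 − 22.09 = 49.07.

49.0700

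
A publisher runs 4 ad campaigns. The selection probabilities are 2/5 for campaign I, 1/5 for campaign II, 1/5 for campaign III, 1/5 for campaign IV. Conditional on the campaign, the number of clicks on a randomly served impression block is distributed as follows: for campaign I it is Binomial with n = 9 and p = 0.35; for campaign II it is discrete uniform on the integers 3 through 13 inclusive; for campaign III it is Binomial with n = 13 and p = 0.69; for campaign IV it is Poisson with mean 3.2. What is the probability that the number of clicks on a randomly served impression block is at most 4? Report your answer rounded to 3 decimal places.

0.525

Conditional on each campaign, P(X ≤ 4): I: 0.828281; II: 0.181818; III: 0.0051568; IV: 0.780613.
By total probability, P(X ≤ 4) = 0.4·0.828281 + 0.2·0.181818 + 0.2·0.0051568 + 0.2·0.780613 = 0.52483.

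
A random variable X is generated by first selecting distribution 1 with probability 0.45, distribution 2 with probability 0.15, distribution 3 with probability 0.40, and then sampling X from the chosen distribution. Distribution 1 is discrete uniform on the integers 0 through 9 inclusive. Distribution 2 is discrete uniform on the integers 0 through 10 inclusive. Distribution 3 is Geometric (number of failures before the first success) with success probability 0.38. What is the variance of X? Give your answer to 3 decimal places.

Per component, 1: μ=4.5, E[X²]=28.5; 2: μ=5, E[X²]=35; 3: μ=1.63158, E[X²]=6.95568.
E[X] = 0.45·4.5 + 0.15·5 + 0.4·1.63158 = 3.42763.
E[X²] = 0.45·28.5 + 0.15·35 + 0.4·6.95568 = 20.8573.
Var(X) = E[X²] − (E[X])² = 20.8573 − 11.7487 = 9.10861.

9.109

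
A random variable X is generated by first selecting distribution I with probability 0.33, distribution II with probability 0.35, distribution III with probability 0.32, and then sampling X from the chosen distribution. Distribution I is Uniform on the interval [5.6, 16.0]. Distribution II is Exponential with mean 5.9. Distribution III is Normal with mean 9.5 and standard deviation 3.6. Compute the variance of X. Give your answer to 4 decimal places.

23.7082

Per component, I: μ=10.8, E[X²]=125.653; II: μ=5.9, E[X²]=69.62; III: μ=9.5, E[X²]=103.21.
E[X] = 0.33·10.8 + 0.35·5.9 + 0.32·9.5 = 8.669.
E[X²] = 0.33·125.653 + 0.35·69.62 + 0.32·103.21 = 98.8598.
Var(X) = E[X²] − (E[X])² = 98.8598 − 75.1516 = 23.7082.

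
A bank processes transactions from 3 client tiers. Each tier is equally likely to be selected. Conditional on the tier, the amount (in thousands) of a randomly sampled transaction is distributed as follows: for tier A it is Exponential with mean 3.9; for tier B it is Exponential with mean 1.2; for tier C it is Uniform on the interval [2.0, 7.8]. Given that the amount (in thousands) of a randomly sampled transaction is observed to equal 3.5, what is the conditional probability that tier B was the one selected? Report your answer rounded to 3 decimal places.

0.140

Likelihoods f(3.5 | ·): A: 0.104516; B: 0.0450948; C: 0.172414.
Posterior ∝ prior × likelihood. Numerator for B: 0.333333·0.0450948 = 0.0150316.
Normalizing constant: 0.333333·0.104516 + 0.333333·0.0450948 + 0.333333·0.172414 = 0.107342.
P(B | observation) = 0.0150316 / 0.107342 = 0.140035.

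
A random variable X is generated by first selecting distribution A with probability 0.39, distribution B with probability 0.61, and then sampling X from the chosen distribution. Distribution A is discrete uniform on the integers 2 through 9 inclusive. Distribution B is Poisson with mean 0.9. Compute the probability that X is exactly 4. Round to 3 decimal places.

0.056

Conditional on each component, P(X = 4): A: 0.125; B: 0.0111146.
By total probability, P(X = 4) = 0.39·0.125 + 0.61·0.0111146 = 0.0555299.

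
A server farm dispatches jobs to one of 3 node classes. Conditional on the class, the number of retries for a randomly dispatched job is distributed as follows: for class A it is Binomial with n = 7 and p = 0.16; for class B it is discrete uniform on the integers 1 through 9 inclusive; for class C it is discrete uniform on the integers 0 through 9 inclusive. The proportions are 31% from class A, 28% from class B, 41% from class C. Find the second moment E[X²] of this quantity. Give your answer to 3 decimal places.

21.232

For each component E[X²] = Var + (mean)², giving A: 2.1952; B: 31.6667; C: 28.5.
Overall E[X²] = 0.31·2.1952 + 0.28·31.6667 + 0.41·28.5 = 21.2322.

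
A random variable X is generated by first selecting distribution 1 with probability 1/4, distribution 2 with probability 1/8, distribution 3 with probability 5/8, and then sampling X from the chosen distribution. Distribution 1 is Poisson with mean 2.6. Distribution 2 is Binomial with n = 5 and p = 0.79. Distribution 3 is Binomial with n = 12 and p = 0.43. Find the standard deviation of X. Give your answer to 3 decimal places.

Per component, 1: μ=2.6, E[X²]=9.36; 2: μ=3.95, E[X²]=16.432; 3: μ=5.16, E[X²]=29.5668.
E[X] = 0.25·2.6 + 0.125·3.95 + 0.625·5.16 = 4.36875.
E[X²] = 0.25·9.36 + 0.125·16.432 + 0.625·29.5668 = 22.8733.
Var(X) = E[X²] − (E[X])² = 22.8733 − 19.086 = 3.78727.
SD(X) = √3.78727 = 1.94609.

1.946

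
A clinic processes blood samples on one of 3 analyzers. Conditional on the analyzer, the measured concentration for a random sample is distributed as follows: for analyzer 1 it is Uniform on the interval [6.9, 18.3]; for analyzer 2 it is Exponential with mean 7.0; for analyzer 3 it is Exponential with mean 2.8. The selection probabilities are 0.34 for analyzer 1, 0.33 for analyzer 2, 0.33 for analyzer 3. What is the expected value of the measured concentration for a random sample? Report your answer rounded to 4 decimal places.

Component means — 1: 12.6; 2: 7; 3: 2.8.
E[X] = 0.34·12.6 + 0.33·7 + 0.33·2.8 = 7.518.

7.5180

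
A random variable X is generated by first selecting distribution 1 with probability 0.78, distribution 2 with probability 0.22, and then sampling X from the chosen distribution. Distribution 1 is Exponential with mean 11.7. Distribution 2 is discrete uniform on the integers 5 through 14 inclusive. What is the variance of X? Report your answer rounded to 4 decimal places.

Per component, 1: μ=11.7, E[X²]=273.78; 2: μ=9.5, E[X²]=98.5.
E[X] = 0.78·11.7 + 0.22·9.5 = 11.216.
E[X²] = 0.78·273.78 + 0.22·98.5 = 235.218.
Var(X) = E[X²] − (E[X])² = 235.218 − 125.799 = 109.42.

109.4197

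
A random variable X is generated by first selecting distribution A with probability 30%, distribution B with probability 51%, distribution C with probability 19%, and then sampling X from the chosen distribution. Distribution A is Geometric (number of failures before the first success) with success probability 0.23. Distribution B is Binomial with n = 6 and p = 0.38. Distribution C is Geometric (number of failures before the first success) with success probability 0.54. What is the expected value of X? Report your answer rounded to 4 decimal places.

Component means — A: 3.34783; B: 2.28; C: 0.851852.
E[X] = 0.3·3.34783 + 0.51·2.28 + 0.19·0.851852 = 2.329.

2.3290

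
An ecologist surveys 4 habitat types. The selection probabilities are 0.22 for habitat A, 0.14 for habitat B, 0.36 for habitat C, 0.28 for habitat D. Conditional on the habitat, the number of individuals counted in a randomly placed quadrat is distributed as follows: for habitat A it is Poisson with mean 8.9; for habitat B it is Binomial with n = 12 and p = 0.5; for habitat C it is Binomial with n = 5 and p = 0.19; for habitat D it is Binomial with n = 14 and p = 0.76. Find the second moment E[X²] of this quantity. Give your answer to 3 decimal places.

57.860

For each component E[X²] = Var + (mean)², giving A: 88.11; B: 39; C: 1.672; D: 115.763.
Overall E[X²] = 0.22·88.11 + 0.14·39 + 0.36·1.672 + 0.28·115.763 = 57.8598.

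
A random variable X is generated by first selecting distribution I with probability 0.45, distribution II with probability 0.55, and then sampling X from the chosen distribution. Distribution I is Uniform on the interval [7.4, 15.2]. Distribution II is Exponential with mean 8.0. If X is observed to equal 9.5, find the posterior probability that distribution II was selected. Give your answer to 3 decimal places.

0.267

Likelihoods f(9.5 | ·): I: 0.128205; II: 0.0381228.
Posterior ∝ prior × likelihood. Numerator for II: 0.55·0.0381228 = 0.0209676.
Normalizing constant: 0.45·0.128205 + 0.55·0.0381228 = 0.0786599.
P(II | observation) = 0.0209676 / 0.0786599 = 0.26656.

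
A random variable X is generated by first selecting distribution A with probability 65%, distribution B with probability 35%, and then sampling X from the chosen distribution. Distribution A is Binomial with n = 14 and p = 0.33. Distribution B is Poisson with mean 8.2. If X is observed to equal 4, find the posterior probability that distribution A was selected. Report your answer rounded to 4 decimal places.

0.8859

Likelihoods P(X=4 | ·): A: 0.21639; B: 0.0517404.
Posterior ∝ prior × likelihood. Numerator for A: 0.65·0.21639 = 0.140654.
Normalizing constant: 0.65·0.21639 + 0.35·0.0517404 = 0.158763.
P(A | observation) = 0.140654 / 0.158763 = 0.885936.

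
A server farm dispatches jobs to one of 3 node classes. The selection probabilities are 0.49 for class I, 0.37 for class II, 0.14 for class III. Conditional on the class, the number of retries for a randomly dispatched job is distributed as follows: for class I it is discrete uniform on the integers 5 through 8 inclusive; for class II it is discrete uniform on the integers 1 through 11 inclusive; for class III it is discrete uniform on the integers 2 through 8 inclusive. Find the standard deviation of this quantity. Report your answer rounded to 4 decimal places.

2.2636

Per component, I: μ=6.5, E[X²]=43.5; II: μ=6, E[X²]=46; III: μ=5, E[X²]=29.
E[X] = 0.49·6.5 + 0.37·6 + 0.14·5 = 6.105.
E[X²] = 0.49·43.5 + 0.37·46 + 0.14·29 = 42.395.
Var(X) = E[X²] − (E[X])² = 42.395 − 37.271 = 5.12398.
SD(X) = √5.12398 = 2.26362.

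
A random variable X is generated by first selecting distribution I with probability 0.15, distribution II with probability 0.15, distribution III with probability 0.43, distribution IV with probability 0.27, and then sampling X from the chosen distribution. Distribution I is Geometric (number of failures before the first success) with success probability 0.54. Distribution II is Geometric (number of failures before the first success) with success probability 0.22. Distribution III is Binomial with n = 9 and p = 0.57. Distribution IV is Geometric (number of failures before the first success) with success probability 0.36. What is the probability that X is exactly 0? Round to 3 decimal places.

Conditional on each component, P(X = 0): I: 0.54; II: 0.22; III: 0.000502593; IV: 0.36.
By total probability, P(X = 0) = 0.15·0.54 + 0.15·0.22 + 0.43·0.000502593 + 0.27·0.36 = 0.211416.

0.211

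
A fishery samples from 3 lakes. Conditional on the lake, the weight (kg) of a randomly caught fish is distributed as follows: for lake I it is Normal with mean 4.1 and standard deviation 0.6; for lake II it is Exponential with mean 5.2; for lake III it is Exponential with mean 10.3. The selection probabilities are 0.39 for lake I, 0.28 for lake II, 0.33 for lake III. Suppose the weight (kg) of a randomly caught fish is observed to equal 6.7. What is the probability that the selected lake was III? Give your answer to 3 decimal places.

0.529

Likelihoods f(6.7 | ·): I: 5.56181e-05; II: 0.0530182; III: 0.0506595.
Posterior ∝ prior × likelihood. Numerator for III: 0.33·0.0506595 = 0.0167176.
Normalizing constant: 0.39·5.56181e-05 + 0.28·0.0530182 + 0.33·0.0506595 = 0.0315844.
P(III | observation) = 0.0167176 / 0.0315844 = 0.5293.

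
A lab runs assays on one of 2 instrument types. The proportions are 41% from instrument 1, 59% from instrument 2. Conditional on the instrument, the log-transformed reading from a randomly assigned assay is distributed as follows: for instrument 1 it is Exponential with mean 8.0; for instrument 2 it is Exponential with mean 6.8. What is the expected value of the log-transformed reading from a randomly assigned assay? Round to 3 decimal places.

Component means — 1: 8; 2: 6.8.
E[X] = 0.41·8 + 0.59·6.8 = 7.292.

7.292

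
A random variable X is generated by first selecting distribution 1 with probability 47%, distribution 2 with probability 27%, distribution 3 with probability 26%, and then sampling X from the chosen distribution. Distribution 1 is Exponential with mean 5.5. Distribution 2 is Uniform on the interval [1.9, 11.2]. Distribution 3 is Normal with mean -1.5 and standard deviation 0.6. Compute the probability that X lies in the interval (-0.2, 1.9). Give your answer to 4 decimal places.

Conditional on each component, P(-0.2 < X < 1.9): 1: 0.292101; 2: 0; 3: 0.0151301.
By total probability, P(-0.2 < X < 1.9) = 0.47·0.292101 + 0.27·0 + 0.26·0.0151301 = 0.141222.

0.1412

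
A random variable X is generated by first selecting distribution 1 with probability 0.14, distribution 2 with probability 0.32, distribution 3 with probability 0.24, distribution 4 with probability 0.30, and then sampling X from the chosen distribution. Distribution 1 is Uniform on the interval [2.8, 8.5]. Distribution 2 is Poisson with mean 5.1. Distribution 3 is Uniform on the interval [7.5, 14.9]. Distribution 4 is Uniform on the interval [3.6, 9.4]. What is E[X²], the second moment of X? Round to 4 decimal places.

For each component E[X²] = Var + (mean)², giving 1: 34.63; 2: 31.11; 3: 130.003; 4: 45.0533.
Overall E[X²] = 0.14·34.63 + 0.32·31.11 + 0.24·130.003 + 0.3·45.0533 = 59.5202.

59.5202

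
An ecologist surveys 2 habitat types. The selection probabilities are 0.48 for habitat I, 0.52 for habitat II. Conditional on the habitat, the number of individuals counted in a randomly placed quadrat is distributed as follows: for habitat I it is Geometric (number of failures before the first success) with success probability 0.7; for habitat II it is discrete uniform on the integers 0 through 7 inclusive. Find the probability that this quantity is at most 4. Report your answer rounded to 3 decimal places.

Conditional on each habitat, P(X ≤ 4): I: 0.99757; II: 0.625.
By total probability, P(X ≤ 4) = 0.48·0.99757 + 0.52·0.625 = 0.803834.

0.804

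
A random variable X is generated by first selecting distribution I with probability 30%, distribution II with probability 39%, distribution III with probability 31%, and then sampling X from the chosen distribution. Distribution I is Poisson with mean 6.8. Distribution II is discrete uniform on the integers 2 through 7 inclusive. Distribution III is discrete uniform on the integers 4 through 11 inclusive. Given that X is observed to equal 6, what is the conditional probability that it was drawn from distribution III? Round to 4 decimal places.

Likelihoods P(X=6 | ·): I: 0.152939; II: 0.166667; III: 0.125.
Posterior ∝ prior × likelihood. Numerator for III: 0.31·0.125 = 0.03875.
Normalizing constant: 0.3·0.152939 + 0.39·0.166667 + 0.31·0.125 = 0.149632.
P(III | observation) = 0.03875 / 0.149632 = 0.258969.

0.2590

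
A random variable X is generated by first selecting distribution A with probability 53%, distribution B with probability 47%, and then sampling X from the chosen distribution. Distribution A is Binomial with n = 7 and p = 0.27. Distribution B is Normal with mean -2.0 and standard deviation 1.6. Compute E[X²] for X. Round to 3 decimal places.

5.708

For each component E[X²] = Var + (mean)², giving A: 4.9518; B: 6.56.
Overall E[X²] = 0.53·4.9518 + 0.47·6.56 = 5.70765.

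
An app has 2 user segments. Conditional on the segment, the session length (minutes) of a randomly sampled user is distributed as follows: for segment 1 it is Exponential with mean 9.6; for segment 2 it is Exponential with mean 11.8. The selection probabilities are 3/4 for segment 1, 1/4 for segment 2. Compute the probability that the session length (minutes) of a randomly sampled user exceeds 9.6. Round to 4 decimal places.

0.3867

Conditional on each segment, P(X > 9.6): 1: 0.367879; 2: 0.443277.
By total probability, P(X > 9.6) = 0.75·0.367879 + 0.25·0.443277 = 0.386729.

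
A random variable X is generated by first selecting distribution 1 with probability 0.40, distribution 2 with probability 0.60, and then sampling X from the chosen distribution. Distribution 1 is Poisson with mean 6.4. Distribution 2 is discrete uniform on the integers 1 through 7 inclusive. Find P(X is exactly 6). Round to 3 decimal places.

Conditional on each component, P(X = 6): 1: 0.158585; 2: 0.142857.
By total probability, P(X = 6) = 0.4·0.158585 + 0.6·0.142857 = 0.149148.

0.149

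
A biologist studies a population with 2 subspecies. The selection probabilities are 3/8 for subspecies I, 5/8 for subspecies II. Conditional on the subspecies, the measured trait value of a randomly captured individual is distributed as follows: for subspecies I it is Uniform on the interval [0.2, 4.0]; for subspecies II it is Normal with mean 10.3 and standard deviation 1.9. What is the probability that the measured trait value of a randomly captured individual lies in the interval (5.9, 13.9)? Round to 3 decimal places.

0.600

Conditional on each subspecies, P(5.9 < X < 13.9): I: 0; II: 0.960651.
By total probability, P(5.9 < X < 13.9) = 0.375·0 + 0.625·0.960651 = 0.600407.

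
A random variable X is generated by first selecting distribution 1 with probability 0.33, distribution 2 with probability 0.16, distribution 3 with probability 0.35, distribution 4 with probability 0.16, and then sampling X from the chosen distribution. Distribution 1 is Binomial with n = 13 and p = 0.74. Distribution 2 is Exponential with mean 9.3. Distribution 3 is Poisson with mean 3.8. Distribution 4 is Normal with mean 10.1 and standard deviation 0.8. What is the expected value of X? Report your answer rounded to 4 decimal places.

Component means — 1: 9.62; 2: 9.3; 3: 3.8; 4: 10.1.
E[X] = 0.33·9.62 + 0.16·9.3 + 0.35·3.8 + 0.16·10.1 = 7.6086.

7.6086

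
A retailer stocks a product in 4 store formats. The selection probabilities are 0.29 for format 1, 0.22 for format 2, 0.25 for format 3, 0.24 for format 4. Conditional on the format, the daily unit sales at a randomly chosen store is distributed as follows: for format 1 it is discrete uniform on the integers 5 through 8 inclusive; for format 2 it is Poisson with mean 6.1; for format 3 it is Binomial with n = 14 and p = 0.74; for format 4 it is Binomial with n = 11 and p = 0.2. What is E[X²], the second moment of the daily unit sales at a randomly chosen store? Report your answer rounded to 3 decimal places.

51.233

For each component E[X²] = Var + (mean)², giving 1: 43.5; 2: 43.31; 3: 110.023; 4: 6.6.
Overall E[X²] = 0.29·43.5 + 0.22·43.31 + 0.25·110.023 + 0.24·6.6 = 51.233.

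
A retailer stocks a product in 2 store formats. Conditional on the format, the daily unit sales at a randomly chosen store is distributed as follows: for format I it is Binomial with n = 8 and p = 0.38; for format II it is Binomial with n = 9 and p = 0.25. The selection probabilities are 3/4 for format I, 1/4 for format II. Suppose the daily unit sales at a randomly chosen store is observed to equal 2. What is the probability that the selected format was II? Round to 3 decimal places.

0.304

Likelihoods P(X=2 | ·): I: 0.229655; II: 0.300339.
Posterior ∝ prior × likelihood. Numerator for II: 0.25·0.300339 = 0.0750847.
Normalizing constant: 0.75·0.229655 + 0.25·0.300339 = 0.247326.
P(II | observation) = 0.0750847 / 0.247326 = 0.303586.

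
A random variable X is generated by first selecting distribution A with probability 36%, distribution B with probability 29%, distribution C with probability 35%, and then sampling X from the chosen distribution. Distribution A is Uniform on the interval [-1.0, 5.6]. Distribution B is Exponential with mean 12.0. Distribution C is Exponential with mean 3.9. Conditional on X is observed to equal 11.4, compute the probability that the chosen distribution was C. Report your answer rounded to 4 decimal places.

0.3405

Likelihoods f(11.4 | ·): A: 0; B: 0.0322284; C: 0.0137867.
Posterior ∝ prior × likelihood. Numerator for C: 0.35·0.0137867 = 0.00482533.
Normalizing constant: 0.36·0 + 0.29·0.0322284 + 0.35·0.0137867 = 0.0141716.
P(C | observation) = 0.00482533 / 0.0141716 = 0.340494.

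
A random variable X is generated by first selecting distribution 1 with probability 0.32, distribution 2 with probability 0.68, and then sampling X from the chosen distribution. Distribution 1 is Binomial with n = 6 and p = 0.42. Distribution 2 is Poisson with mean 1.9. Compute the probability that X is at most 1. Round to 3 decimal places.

Conditional on each component, P(X ≤ 1): 1: 0.203471; 2: 0.433749.
By total probability, P(X ≤ 1) = 0.32·0.203471 + 0.68·0.433749 = 0.36006.

0.360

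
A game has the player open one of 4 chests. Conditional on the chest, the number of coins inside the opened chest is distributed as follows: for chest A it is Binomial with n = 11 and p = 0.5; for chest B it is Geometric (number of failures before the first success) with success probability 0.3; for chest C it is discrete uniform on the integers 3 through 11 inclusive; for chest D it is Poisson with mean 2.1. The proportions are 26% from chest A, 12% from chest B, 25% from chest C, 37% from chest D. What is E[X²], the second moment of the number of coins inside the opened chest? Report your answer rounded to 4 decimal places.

26.4920

For each component E[X²] = Var + (mean)², giving A: 33; B: 13.2222; C: 55.6667; D: 6.51.
Overall E[X²] = 0.26·33 + 0.12·13.2222 + 0.25·55.6667 + 0.37·6.51 = 26.492.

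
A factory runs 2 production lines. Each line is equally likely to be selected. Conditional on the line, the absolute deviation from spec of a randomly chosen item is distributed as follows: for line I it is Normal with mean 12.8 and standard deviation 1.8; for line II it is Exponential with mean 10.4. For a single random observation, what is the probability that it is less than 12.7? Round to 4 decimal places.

Conditional on each line, P(X < 12.7): I: 0.477848; II: 0.70511.
By total probability, P(X < 12.7) = 0.5·0.477848 + 0.5·0.70511 = 0.591479.

0.5915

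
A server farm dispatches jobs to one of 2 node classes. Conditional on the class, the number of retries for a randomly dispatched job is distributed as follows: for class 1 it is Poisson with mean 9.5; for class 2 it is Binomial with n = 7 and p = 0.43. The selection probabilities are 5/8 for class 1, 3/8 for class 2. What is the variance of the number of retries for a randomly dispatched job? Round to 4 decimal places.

16.4528

Per component, 1: μ=9.5, E[X²]=99.75; 2: μ=3.01, E[X²]=10.7758.
E[X] = 0.625·9.5 + 0.375·3.01 = 7.06625.
E[X²] = 0.625·99.75 + 0.375·10.7758 = 66.3847.
Var(X) = E[X²] − (E[X])² = 66.3847 − 49.9319 = 16.4528.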